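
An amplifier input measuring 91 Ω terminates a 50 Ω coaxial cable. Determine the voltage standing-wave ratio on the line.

For a purely resistive load, VSWR = R_L/Z_0 or Z_0/R_L (whichever > 1) = 91/50

VSWR ≈ 1.82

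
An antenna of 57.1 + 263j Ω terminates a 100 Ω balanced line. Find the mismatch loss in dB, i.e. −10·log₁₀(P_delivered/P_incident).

Γ = (-42.9 + j263)/(157.1 + j263), |Γ| = 0.87
|Γ|² = 0.757, so P_del/P_inc = 1 − |Γ|² = 0.243
ML = −10·log₁₀(1 − |Γ|²)

mismatch loss ≈ 6.14 dB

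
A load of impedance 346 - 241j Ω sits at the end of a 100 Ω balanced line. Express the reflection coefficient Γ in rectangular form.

Γ ≈ 0.653 − j0.188

Γ = (Z_L − Z_0)/(Z_L + Z_0) = (246 − j241)/(446 − j241)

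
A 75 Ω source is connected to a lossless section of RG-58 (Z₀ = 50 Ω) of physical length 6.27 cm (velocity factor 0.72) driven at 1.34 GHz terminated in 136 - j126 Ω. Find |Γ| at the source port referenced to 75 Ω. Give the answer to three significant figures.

λ = v/f = 0.72·c / 1.34 GHz = 0.161 m
βl = 2π·l/λ = 2π × 0.389 = 140°
tan(βl) = -0.838
Z_in = Z_0·(Z_L + jZ_0·tanβl)/(Z_0 + jZ_L·tanβl) = 36 + j77.2 Ω
Γ_s = (Z_in − Z_s)/(Z_in + Z_s) = (-39 + j77.2)/(111 + j77.2), |Γ_s| = 0.64

|Γ| ≈ 0.64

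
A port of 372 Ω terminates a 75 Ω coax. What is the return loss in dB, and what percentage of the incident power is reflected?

RL ≈ 3.55 dB; 44.1% of incident power reflected

Γ = (372 − 75)/(372 + 75) = 0.664
RL = −20·log₁₀(0.664) = 3.55 dB
P_refl/P_inc = |Γ|² = 0.441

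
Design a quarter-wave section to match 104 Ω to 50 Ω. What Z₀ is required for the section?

Z_qwt ≈ 72.1 Ω

Z_qwt = √(Z_0·R_L) = √(50 × 104) = √5200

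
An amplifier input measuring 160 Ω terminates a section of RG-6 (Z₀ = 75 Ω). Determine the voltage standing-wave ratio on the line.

VSWR ≈ 2.13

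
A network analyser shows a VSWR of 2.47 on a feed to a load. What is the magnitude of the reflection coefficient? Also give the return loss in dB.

|Γ| ≈ 0.424; return loss ≈ 7.46 dB

|Γ| = (S − 1)/(S + 1) = (2.47 − 1)/(2.47 + 1) = 1.47/3.47
RL = −20·log₁₀|Γ| = −20·log₁₀(0.424)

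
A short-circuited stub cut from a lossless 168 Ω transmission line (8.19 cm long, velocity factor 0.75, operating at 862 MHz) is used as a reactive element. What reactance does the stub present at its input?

X_in ≈ -397 Ω (capacitive)

λ = v/f = 0.75·c / 862 MHz = 0.261 m
βl = 2π·l/λ = 2π × 0.314 = 113°
tan(βl) = -2.36
For a short-circuited stub, Z_in = jZ_0·tan(βl)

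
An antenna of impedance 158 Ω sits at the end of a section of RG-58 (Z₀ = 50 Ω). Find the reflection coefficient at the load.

Γ = (Z_L − Z_0)/(Z_L + Z_0) = (158 − 50)/(158 + 50) = 108/208

Γ = 0.519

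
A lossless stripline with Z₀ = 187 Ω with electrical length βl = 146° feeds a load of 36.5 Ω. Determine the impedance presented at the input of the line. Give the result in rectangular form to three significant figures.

Z_in ≈ 52.2 − j119 Ω

tan(βl) = tan(146°) = -0.675
Z_in = Z_0·(Z_L + jZ_0·tanβl)/(Z_0 + jZ_L·tanβl)
     = 187·(36.5 − j126)/(187 − j24.6)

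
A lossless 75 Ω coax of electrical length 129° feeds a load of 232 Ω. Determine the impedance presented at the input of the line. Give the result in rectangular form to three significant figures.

tan(βl) = tan(129°) = -1.23
Z_in = Z_0·(Z_L + jZ_0·tanβl)/(Z_0 + jZ_L·tanβl)
     = 75·(232 − j92.6)/(75 − j286)

Z_in ≈ 37.6 + j50.9 Ω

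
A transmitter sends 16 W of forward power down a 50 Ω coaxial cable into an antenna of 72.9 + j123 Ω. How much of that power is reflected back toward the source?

P_reflected ≈ 8.28 W

|Γ| = |(22.9 + j123)/(122.9 + j123)| = 0.72
|Γ|² = 0.518
P_refl = |Γ|²·P_inc = 8.28 W, P_del = (1 − |Γ|²)·P_inc = 7.72 W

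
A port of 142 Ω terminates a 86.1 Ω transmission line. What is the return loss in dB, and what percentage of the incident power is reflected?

Γ = (142 − 86.1)/(142 + 86.1) = 0.245
RL = −20·log₁₀(0.245) = 12.2 dB
P_refl/P_inc = |Γ|² = 0.0601

RL ≈ 12.2 dB; 6.01% of incident power reflected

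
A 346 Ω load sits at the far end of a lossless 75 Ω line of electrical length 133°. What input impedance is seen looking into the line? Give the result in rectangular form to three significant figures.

tan(βl) = tan(133°) = -1.07
Z_in = Z_0·(Z_L + jZ_0·tanβl)/(Z_0 + jZ_L·tanβl)
     = 75·(346 − j80.4)/(75 − j371)

Z_in ≈ 29.2 + j64 Ω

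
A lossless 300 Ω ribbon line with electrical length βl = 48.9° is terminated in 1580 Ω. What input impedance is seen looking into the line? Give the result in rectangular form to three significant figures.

tan(βl) = tan(48.9°) = 1.15
Z_in = Z_0·(Z_L + jZ_0·tanβl)/(Z_0 + jZ_L·tanβl)
     = 300·(1580 + j344)/(300 + j1810)

Z_in ≈ 97.6 − j246 Ω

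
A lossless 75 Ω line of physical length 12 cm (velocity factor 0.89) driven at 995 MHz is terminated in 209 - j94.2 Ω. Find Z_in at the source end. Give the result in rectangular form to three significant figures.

Z_in ≈ 188 + j107 Ω

λ = v/f = 0.89·c / 995 MHz = 0.268 m
βl = 2π·l/λ = 2π × 0.447 = 161°
tan(βl) = tan(161°) = -0.345
Z_in = Z_0·(Z_L + jZ_0·tanβl)/(Z_0 + jZ_L·tanβl)
     = 75·(209 − j120)/(42.5 − j72)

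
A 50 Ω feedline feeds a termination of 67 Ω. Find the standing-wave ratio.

Γ = (67 − 50)/(67 + 50) = 0.145
VSWR = (1 + 0.145)/(1 − 0.145)

VSWR ≈ 1.34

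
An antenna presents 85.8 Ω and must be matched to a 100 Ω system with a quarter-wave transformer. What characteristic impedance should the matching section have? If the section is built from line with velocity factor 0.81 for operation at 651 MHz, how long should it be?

Z_qwt ≈ 92.6 Ω; length ≈ 9.33 cm

Z_qwt = √(Z_0·R_L) = √(100 × 85.8) = √8580
λ = 0.81·c/f = 0.373 m, so l = λ/4 = 0.0933 m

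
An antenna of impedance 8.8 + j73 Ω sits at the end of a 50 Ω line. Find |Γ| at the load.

Γ = (Z_L − Z_0)/(Z_L + Z_0) = (-41.2 + j73)/(58.8 + j73)
|Γ| = 83.8/93.7

|Γ| ≈ 0.894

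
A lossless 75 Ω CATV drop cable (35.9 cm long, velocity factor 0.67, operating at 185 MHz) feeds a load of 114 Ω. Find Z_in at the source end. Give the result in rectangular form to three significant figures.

λ = v/f = 0.67·c / 185 MHz = 1.09 m
βl = 2π·l/λ = 2π × 0.33 = 119°
tan(βl) = tan(119°) = -1.81
Z_in = Z_0·(Z_L + jZ_0·tanβl)/(Z_0 + jZ_L·tanβl)
     = 75·(114 − j136)/(75 − j206)

Z_in ≈ 56.9 + j20.8 Ω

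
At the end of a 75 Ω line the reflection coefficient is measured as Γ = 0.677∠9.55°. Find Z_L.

Z_L ≈ 330 + j137 Ω

Z_L = Z_0·(1 + Γ)/(1 − Γ) = 75·(1.67 + j0.112)/(0.332 − j0.112)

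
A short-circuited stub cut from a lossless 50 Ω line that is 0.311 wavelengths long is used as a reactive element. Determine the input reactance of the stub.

X_in ≈ -124 Ω (capacitive)

βl = 2π × 0.311 = 112°
tan(βl) = -2.48
For a short-circuited stub, Z_in = jZ_0·tan(βl)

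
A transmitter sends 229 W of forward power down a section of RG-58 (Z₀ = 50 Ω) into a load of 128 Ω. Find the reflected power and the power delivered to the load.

Γ = (128 − 50)/(128 + 50) = 0.438
|Γ|² = 0.192
P_refl = |Γ|²·P_inc = 44 W, P_del = (1 − |Γ|²)·P_inc = 185 W

P_reflected ≈ 44 W; P_delivered ≈ 185 W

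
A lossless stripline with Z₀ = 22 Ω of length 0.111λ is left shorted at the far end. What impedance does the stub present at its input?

βl = 2π × 0.111 = 40°
tan(βl) = 0.838
For a shorted stub, Z_in = jZ_0·tan(βl)

Z_in ≈ +j18.4 Ω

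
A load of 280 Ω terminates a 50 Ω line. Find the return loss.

Γ = (280 − 50)/(280 + 50) = 0.697
RL = −20·log₁₀|Γ| = −20·log₁₀(0.697)

RL ≈ 3.14 dB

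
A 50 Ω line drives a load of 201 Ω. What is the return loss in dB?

Γ = (201 − 50)/(201 + 50) = 0.602
RL = −20·log₁₀|Γ| = −20·log₁₀(0.602)

RL ≈ 4.41 dB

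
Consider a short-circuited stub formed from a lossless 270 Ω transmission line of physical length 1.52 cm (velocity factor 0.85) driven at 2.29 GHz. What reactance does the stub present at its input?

X_in ≈ 312 Ω (inductive)

λ = v/f = 0.85·c / 2.29 GHz = 0.111 m
βl = 2π·l/λ = 2π × 0.137 = 49.1°
tan(βl) = 1.16
For a short-circuited stub, Z_in = jZ_0·tan(βl)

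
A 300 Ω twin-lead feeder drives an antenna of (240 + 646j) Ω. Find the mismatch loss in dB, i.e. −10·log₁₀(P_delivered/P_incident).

Γ = (-60 + j646)/(540 + j646), |Γ| = 0.771
|Γ|² = 0.594, so P_del/P_inc = 1 − |Γ|² = 0.406
ML = −10·log₁₀(1 − |Γ|²)

mismatch loss ≈ 3.91 dB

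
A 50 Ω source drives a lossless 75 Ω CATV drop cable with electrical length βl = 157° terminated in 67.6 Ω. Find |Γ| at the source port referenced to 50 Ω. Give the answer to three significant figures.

tan(βl) = -0.424
Z_in = Z_0·(Z_L + jZ_0·tanβl)/(Z_0 + jZ_L·tanβl) = 69.6 − j5.21 Ω
Γ_s = (Z_in − Z_s)/(Z_in + Z_s) = (19.6 − j5.21)/(120 − j5.21), |Γ_s| = 0.169

|Γ| ≈ 0.169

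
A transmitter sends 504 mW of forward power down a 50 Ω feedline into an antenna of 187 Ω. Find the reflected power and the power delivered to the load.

Γ = (187 − 50)/(187 + 50) = 0.578
|Γ|² = 0.334
P_refl = |Γ|²·P_inc = 168 mW, P_del = (1 − |Γ|²)·P_inc = 336 mW

P_reflected ≈ 168 mW; P_delivered ≈ 336 mW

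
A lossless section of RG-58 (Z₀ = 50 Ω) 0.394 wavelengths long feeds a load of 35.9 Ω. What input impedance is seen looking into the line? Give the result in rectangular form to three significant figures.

Z_in ≈ 44 − j14.4 Ω

βl = 2π × 0.394 = 142°
tan(βl) = tan(142°) = -0.786
Z_in = Z_0·(Z_L + jZ_0·tanβl)/(Z_0 + jZ_L·tanβl)
     = 50·(35.9 − j39.3)/(50 − j28.2)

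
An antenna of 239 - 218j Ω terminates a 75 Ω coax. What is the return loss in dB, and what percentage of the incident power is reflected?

RL ≈ 2.93 dB; 50.9% of incident power reflected

Γ = (164 − j218)/(314 − j218), |Γ| = 0.714
RL = −20·log₁₀(0.714) = 2.93 dB
P_refl/P_inc = |Γ|² = 0.509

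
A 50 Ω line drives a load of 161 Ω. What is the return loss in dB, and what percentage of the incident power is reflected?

Γ = (161 − 50)/(161 + 50) = 0.526
RL = −20·log₁₀(0.526) = 5.58 dB
P_refl/P_inc = |Γ|² = 0.277

RL ≈ 5.58 dB; 27.7% of incident power reflected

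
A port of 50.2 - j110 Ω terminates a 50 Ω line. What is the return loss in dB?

RL ≈ 2.62 dB

Γ = (0.2 − j110)/(100.2 − j110), |Γ| = 0.739
RL = −20·log₁₀|Γ| = −20·log₁₀(0.739)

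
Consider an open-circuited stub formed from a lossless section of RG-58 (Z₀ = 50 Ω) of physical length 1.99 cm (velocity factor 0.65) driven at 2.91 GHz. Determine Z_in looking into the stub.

λ = v/f = 0.65·c / 2.91 GHz = 0.067 m
βl = 2π·l/λ = 2π × 0.297 = 107°
tan(βl) = -3.29
For an open-circuited stub, Z_in = −jZ_0·cot(βl) = −jZ_0/tan(βl)

Z_in ≈ +j15.2 Ω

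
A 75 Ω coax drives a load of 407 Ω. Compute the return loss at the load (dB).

RL ≈ 3.24 dB

Γ = (407 − 75)/(407 + 75) = 0.689
RL = −20·log₁₀|Γ| = −20·log₁₀(0.689)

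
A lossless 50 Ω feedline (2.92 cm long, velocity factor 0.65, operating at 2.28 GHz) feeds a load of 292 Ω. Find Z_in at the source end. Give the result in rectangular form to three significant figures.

λ = v/f = 0.65·c / 2.28 GHz = 0.0855 m
βl = 2π·l/λ = 2π × 0.341 = 123°
tan(βl) = tan(123°) = -1.55
Z_in = Z_0·(Z_L + jZ_0·tanβl)/(Z_0 + jZ_L·tanβl)
     = 50·(292 − j77.3)/(50 − j451)

Z_in ≈ 12 + j31 Ω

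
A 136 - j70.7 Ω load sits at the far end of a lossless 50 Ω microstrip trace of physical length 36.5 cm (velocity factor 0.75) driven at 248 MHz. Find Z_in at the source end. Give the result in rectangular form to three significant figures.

λ = v/f = 0.75·c / 248 MHz = 0.907 m
βl = 2π·l/λ = 2π × 0.402 = 145°
tan(βl) = tan(145°) = -0.705
Z_in = Z_0·(Z_L + jZ_0·tanβl)/(Z_0 + jZ_L·tanβl)
     = 50·(136 − j106)/(0.186 − j95.8)

Z_in ≈ 55.4 + j70.9 Ω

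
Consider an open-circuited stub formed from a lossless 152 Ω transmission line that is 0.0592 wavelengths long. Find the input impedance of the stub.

Z_in ≈ −j390 Ω

βl = 2π × 0.0592 = 21.3°
tan(βl) = 0.39
For an open-circuited stub, Z_in = −jZ_0·cot(βl) = −jZ_0/tan(βl)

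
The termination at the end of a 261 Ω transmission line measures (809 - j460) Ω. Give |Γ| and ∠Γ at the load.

Γ = (Z_L − Z_0)/(Z_L + Z_0) = (548 − j460)/(1070 − j460)
|Γ| = 715/1160 = 0.614

Γ ≈ 0.614 ∠ -16.7°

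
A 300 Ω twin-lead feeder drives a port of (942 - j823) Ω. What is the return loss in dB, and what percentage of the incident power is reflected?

Γ = (642 − j823)/(1242 − j823), |Γ| = 0.701
RL = −20·log₁₀(0.701) = 3.09 dB
P_refl/P_inc = |Γ|² = 0.491

RL ≈ 3.09 dB; 49.1% of incident power reflected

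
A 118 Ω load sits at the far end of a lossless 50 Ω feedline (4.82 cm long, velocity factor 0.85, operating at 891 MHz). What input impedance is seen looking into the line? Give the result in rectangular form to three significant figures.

λ = v/f = 0.85·c / 891 MHz = 0.286 m
βl = 2π·l/λ = 2π × 0.168 = 60.6°
tan(βl) = tan(60.6°) = 1.78
Z_in = Z_0·(Z_L + jZ_0·tanβl)/(Z_0 + jZ_L·tanβl)
     = 50·(118 + j88.8)/(50 + j210)

Z_in ≈ 26.4 − j21.8 Ω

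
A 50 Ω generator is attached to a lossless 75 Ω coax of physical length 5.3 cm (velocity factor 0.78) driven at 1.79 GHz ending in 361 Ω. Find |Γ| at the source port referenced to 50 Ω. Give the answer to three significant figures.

λ = v/f = 0.78·c / 1.79 GHz = 0.131 m
βl = 2π·l/λ = 2π × 0.405 = 146°
tan(βl) = -0.676
Z_in = Z_0·(Z_L + jZ_0·tanβl)/(Z_0 + jZ_L·tanβl) = 45.4 + j97 Ω
Γ_s = (Z_in − Z_s)/(Z_in + Z_s) = (-4.58 + j97)/(95.4 + j97), |Γ_s| = 0.714

|Γ| ≈ 0.714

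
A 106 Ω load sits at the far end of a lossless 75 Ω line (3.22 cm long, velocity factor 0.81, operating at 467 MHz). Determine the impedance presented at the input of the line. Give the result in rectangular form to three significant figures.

λ = v/f = 0.81·c / 467 MHz = 0.52 m
βl = 2π·l/λ = 2π × 0.0619 = 22.3°
tan(βl) = tan(22.3°) = 0.41
Z_in = Z_0·(Z_L + jZ_0·tanβl)/(Z_0 + jZ_L·tanβl)
     = 75·(106 + j30.7)/(75 + j43.4)

Z_in ≈ 92.7 − j23 Ω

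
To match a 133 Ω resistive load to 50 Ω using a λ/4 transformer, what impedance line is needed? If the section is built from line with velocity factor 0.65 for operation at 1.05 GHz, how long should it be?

Z_qwt = √(Z_0·R_L) = √(50 × 133) = √6650
λ = 0.65·c/f = 0.186 m, so l = λ/4 = 0.0464 m

Z_qwt ≈ 81.5 Ω; length ≈ 4.64 cm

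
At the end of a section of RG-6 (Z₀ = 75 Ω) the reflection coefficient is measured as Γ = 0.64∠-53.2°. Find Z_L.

Z_L = Z_0·(1 + Γ)/(1 − Γ) = 75·(1.38 − j0.512)/(0.617 + j0.512)

Z_L ≈ 68.9 − j120 Ω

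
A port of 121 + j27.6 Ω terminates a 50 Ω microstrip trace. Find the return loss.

Γ = (71 + j27.6)/(171 + j27.6), |Γ| = 0.44
RL = −20·log₁₀|Γ| = −20·log₁₀(0.44)

RL ≈ 7.14 dB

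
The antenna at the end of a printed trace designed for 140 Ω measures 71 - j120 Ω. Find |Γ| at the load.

|Γ| ≈ 0.57

Γ = (Z_L − Z_0)/(Z_L + Z_0) = (-69 − j120)/(211 − j120)
|Γ| = 138/243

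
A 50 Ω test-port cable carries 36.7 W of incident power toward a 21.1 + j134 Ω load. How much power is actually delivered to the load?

P_delivered ≈ 6.73 W

|Γ| = |(-28.9 + j134)/(71.1 + j134)| = 0.904
|Γ|² = 0.817
P_refl = |Γ|²·P_inc = 30 W, P_del = (1 − |Γ|²)·P_inc = 6.73 W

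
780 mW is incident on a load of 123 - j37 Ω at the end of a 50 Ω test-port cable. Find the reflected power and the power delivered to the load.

P_reflected ≈ 167 mW; P_delivered ≈ 613 mW

|Γ| = |(73 − j37)/(173 − j37)| = 0.463
|Γ|² = 0.214
P_refl = |Γ|²·P_inc = 167 mW, P_del = (1 − |Γ|²)·P_inc = 613 mW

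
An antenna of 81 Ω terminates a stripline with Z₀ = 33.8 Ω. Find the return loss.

Γ = (81 − 33.8)/(81 + 33.8) = 0.411
RL = −20·log₁₀|Γ| = −20·log₁₀(0.411)

RL ≈ 7.72 dB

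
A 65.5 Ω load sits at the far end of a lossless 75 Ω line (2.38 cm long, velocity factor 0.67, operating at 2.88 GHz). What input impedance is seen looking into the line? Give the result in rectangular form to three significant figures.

λ = v/f = 0.67·c / 2.88 GHz = 0.0698 m
βl = 2π·l/λ = 2π × 0.341 = 123°
tan(βl) = tan(123°) = -1.55
Z_in = Z_0·(Z_L + jZ_0·tanβl)/(Z_0 + jZ_L·tanβl)
     = 75·(65.5 − j117)/(75 − j102)

Z_in ≈ 78.7 − j9.73 Ω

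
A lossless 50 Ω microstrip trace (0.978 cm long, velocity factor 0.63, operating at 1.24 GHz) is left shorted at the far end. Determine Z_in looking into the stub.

Z_in ≈ +j21.3 Ω

λ = v/f = 0.63·c / 1.24 GHz = 0.152 m
βl = 2π·l/λ = 2π × 0.0642 = 23.1°
tan(βl) = 0.427
For a shorted stub, Z_in = jZ_0·tan(βl)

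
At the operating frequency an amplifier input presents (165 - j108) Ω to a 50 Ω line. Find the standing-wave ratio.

VSWR ≈ 4.81

Γ = (Z_L − Z_0)/(Z_L + Z_0) = (115 − j108)/(215 − j108)
|Γ| = 158/241 = 0.656
VSWR = (1 + |Γ|)/(1 − |Γ|) = 1.66/0.344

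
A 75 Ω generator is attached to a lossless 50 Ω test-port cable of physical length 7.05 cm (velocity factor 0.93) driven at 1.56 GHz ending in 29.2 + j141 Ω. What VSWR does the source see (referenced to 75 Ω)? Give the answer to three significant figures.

λ = v/f = 0.93·c / 1.56 GHz = 0.179 m
βl = 2π·l/λ = 2π × 0.394 = 142°
tan(βl) = -0.784
Z_in = Z_0·(Z_L + jZ_0·tanβl)/(Z_0 + jZ_L·tanβl) = 4.48 + j32.4 Ω
Γ_s = (Z_in − Z_s)/(Z_in + Z_s) = (-70.5 + j32.4)/(79.5 + j32.4), |Γ_s| = 0.904
VSWR = (1 + |Γ_s|)/(1 − |Γ_s|)

VSWR ≈ 19.9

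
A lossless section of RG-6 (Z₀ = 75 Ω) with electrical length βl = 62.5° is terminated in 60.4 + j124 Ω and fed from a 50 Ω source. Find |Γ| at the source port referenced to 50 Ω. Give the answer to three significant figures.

tan(βl) = 1.92
Z_in = Z_0·(Z_L + jZ_0·tanβl)/(Z_0 + jZ_L·tanβl) = 39.7 − j94.9 Ω
Γ_s = (Z_in − Z_s)/(Z_in + Z_s) = (-10.3 − j94.9)/(89.7 − j94.9), |Γ_s| = 0.731

|Γ| ≈ 0.731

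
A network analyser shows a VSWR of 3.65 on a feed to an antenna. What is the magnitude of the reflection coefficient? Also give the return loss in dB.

|Γ| = (S − 1)/(S + 1) = (3.65 − 1)/(3.65 + 1) = 2.65/4.65
RL = −20·log₁₀|Γ| = −20·log₁₀(0.57)

|Γ| ≈ 0.57; return loss ≈ 4.88 dB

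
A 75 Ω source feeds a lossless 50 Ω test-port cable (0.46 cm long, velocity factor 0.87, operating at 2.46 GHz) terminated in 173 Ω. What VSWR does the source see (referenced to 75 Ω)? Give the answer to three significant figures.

VSWR ≈ 2.54

λ = v/f = 0.87·c / 2.46 GHz = 0.106 m
βl = 2π·l/λ = 2π × 0.0434 = 15.6°
tan(βl) = 0.279
Z_in = Z_0·(Z_L + jZ_0·tanβl)/(Z_0 + jZ_L·tanβl) = 96.4 − j79.2 Ω
Γ_s = (Z_in − Z_s)/(Z_in + Z_s) = (21.4 − j79.2)/(171 − j79.2), |Γ_s| = 0.435
VSWR = (1 + |Γ_s|)/(1 − |Γ_s|)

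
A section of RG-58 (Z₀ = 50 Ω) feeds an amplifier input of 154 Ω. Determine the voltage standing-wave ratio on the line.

VSWR ≈ 3.08

Γ = (154 − 50)/(154 + 50) = 0.51
VSWR = (1 + 0.51)/(1 − 0.51)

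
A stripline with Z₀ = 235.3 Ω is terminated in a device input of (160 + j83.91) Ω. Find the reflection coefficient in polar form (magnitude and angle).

Γ = (Z_L − Z_0)/(Z_L + Z_0) = (-75.3 + j83.91)/(395.3 + j83.91)
|Γ| = 113/404 = 0.279

Γ ≈ 0.279 ∠ 120°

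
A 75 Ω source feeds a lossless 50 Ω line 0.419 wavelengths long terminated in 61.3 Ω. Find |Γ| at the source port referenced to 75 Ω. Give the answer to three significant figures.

βl = 2π × 0.419 = 151°
tan(βl) = -0.558
Z_in = Z_0·(Z_L + jZ_0·tanβl)/(Z_0 + jZ_L·tanβl) = 54.8 + j9.56 Ω
Γ_s = (Z_in − Z_s)/(Z_in + Z_s) = (-20.2 + j9.56)/(130 + j9.56), |Γ_s| = 0.172

|Γ| ≈ 0.172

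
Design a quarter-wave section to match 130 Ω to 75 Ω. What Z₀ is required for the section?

Z_qwt = √(Z_0·R_L) = √(75 × 130) = √9750

Z_qwt ≈ 98.7 Ω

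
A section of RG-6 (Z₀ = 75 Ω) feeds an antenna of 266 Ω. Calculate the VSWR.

VSWR ≈ 3.55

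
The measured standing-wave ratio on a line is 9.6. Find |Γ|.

|Γ| ≈ 0.811

|Γ| = (S − 1)/(S + 1) = (9.6 − 1)/(9.6 + 1) = 8.6/10.6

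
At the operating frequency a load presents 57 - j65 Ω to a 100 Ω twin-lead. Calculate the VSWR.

Γ = (Z_L − Z_0)/(Z_L + Z_0) = (-43 − j65)/(157 − j65)
|Γ| = 77.9/170 = 0.459
VSWR = (1 + |Γ|)/(1 − |Γ|) = 1.46/0.541

VSWR ≈ 2.69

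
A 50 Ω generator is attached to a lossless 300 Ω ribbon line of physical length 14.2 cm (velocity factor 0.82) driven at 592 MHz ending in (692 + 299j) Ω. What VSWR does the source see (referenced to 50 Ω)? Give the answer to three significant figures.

VSWR ≈ 4.52

λ = v/f = 0.82·c / 592 MHz = 0.416 m
βl = 2π·l/λ = 2π × 0.342 = 123°
tan(βl) = -1.54
Z_in = Z_0·(Z_L + jZ_0·tanβl)/(Z_0 + jZ_L·tanβl) = 123 + j107 Ω
Γ_s = (Z_in − Z_s)/(Z_in + Z_s) = (72.5 + j107)/(173 + j107), |Γ_s| = 0.638
VSWR = (1 + |Γ_s|)/(1 − |Γ_s|)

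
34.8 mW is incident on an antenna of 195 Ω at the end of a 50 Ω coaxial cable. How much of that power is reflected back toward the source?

Γ = (195 − 50)/(195 + 50) = 0.592
|Γ|² = 0.35
P_refl = |Γ|²·P_inc = 12.2 mW, P_del = (1 − |Γ|²)·P_inc = 22.6 mW

P_reflected ≈ 12.2 mW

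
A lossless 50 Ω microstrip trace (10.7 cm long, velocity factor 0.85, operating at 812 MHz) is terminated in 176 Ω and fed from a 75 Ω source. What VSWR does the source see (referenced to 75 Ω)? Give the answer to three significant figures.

VSWR ≈ 4.46

λ = v/f = 0.85·c / 812 MHz = 0.314 m
βl = 2π·l/λ = 2π × 0.341 = 123°
tan(βl) = -1.56
Z_in = Z_0·(Z_L + jZ_0·tanβl)/(Z_0 + jZ_L·tanβl) = 19.4 + j28.5 Ω
Γ_s = (Z_in − Z_s)/(Z_in + Z_s) = (-55.6 + j28.5)/(94.4 + j28.5), |Γ_s| = 0.634
VSWR = (1 + |Γ_s|)/(1 − |Γ_s|)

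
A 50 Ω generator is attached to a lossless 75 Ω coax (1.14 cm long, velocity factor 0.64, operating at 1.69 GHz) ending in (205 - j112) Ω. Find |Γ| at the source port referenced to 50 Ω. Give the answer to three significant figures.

|Γ| ≈ 0.597

λ = v/f = 0.64·c / 1.69 GHz = 0.114 m
βl = 2π·l/λ = 2π × 0.1 = 36.1°
tan(βl) = 0.73
Z_in = Z_0·(Z_L + jZ_0·tanβl)/(Z_0 + jZ_L·tanβl) = 37.6 − j63.3 Ω
Γ_s = (Z_in − Z_s)/(Z_in + Z_s) = (-12.4 − j63.3)/(87.6 − j63.3), |Γ_s| = 0.597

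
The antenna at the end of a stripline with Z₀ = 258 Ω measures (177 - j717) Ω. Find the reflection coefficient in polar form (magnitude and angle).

Γ = (Z_L − Z_0)/(Z_L + Z_0) = (-81 − j717)/(435 − j717)
|Γ| = 722/839 = 0.86

Γ ≈ 0.86 ∠ -37.7°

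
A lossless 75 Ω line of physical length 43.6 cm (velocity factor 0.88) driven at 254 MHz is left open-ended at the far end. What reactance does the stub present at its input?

X_in ≈ 135 Ω (inductive)

λ = v/f = 0.88·c / 254 MHz = 1.04 m
βl = 2π·l/λ = 2π × 0.419 = 151°
tan(βl) = -0.554
For an open-ended stub, Z_in = −jZ_0·cot(βl) = −jZ_0/tan(βl)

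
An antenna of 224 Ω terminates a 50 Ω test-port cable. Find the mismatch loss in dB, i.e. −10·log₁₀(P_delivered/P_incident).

Γ = (224 − 50)/(224 + 50) = 0.635
|Γ|² = 0.403, so P_del/P_inc = 1 − |Γ|² = 0.597
ML = −10·log₁₀(1 − |Γ|²)

mismatch loss ≈ 2.24 dB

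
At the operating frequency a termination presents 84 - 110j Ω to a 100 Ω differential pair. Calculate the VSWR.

Γ = (Z_L − Z_0)/(Z_L + Z_0) = (-16 − j110)/(184 − j110)
|Γ| = 111/214 = 0.519
VSWR = (1 + |Γ|)/(1 − |Γ|) = 1.52/0.481

VSWR ≈ 3.15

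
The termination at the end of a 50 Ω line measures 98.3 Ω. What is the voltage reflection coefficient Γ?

Γ = 0.326

Γ = (Z_L − Z_0)/(Z_L + Z_0) = (98.3 − 50)/(98.3 + 50) = 48.3/148.3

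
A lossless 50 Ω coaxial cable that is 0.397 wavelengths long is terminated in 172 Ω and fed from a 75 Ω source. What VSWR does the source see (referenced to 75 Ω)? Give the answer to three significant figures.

VSWR ≈ 3.39

βl = 2π × 0.397 = 143°
tan(βl) = -0.756
Z_in = Z_0·(Z_L + jZ_0·tanβl)/(Z_0 + jZ_L·tanβl) = 34.8 + j52.8 Ω
Γ_s = (Z_in − Z_s)/(Z_in + Z_s) = (-40.2 + j52.8)/(110 + j52.8), |Γ_s| = 0.544
VSWR = (1 + |Γ_s|)/(1 − |Γ_s|)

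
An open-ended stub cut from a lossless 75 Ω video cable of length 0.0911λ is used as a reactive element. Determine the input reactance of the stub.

βl = 2π × 0.0911 = 32.8°
tan(βl) = 0.644
For an open-ended stub, Z_in = −jZ_0·cot(βl) = −jZ_0/tan(βl)

X_in ≈ -116 Ω (capacitive)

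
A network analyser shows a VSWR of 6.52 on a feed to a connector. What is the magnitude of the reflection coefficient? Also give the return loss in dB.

|Γ| ≈ 0.734; return loss ≈ 2.69 dB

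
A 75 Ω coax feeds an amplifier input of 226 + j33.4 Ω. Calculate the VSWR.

VSWR ≈ 3.09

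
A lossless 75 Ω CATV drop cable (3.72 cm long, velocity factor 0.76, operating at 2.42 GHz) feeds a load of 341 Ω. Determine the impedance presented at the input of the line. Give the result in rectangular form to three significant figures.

Z_in ≈ 40.6 + j85 Ω

λ = v/f = 0.76·c / 2.42 GHz = 0.0942 m
βl = 2π·l/λ = 2π × 0.395 = 142°
tan(βl) = tan(142°) = -0.777
Z_in = Z_0·(Z_L + jZ_0·tanβl)/(Z_0 + jZ_L·tanβl)
     = 75·(341 − j58.3)/(75 − j265)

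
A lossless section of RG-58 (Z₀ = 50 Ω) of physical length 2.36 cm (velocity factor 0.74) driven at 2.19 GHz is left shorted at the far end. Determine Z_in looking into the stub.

λ = v/f = 0.74·c / 2.19 GHz = 0.101 m
βl = 2π·l/λ = 2π × 0.233 = 83.8°
tan(βl) = 9.22
For a shorted stub, Z_in = jZ_0·tan(βl)

Z_in ≈ +j461 Ω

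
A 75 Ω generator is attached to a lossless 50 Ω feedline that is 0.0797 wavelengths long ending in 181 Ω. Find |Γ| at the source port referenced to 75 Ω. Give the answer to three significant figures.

|Γ| ≈ 0.518

βl = 2π × 0.0797 = 28.7°
tan(βl) = 0.547
Z_in = Z_0·(Z_L + jZ_0·tanβl)/(Z_0 + jZ_L·tanβl) = 47.8 − j67.3 Ω
Γ_s = (Z_in − Z_s)/(Z_in + Z_s) = (-27.2 − j67.3)/(123 − j67.3), |Γ_s| = 0.518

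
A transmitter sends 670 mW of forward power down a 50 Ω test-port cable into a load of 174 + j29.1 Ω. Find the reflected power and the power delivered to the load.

|Γ| = |(124 + j29.1)/(224 + j29.1)| = 0.564
|Γ|² = 0.318
P_refl = |Γ|²·P_inc = 213 mW, P_del = (1 − |Γ|²)·P_inc = 457 mW

P_reflected ≈ 213 mW; P_delivered ≈ 457 mW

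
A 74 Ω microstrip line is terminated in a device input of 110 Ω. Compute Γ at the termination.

Γ = (Z_L − Z_0)/(Z_L + Z_0) = (110 − 74)/(110 + 74) = 36/184

Γ = 0.196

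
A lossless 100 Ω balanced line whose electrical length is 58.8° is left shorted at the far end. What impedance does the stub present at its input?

Z_in ≈ +j165 Ω

tan(βl) = 1.65
For a shorted stub, Z_in = jZ_0·tan(βl)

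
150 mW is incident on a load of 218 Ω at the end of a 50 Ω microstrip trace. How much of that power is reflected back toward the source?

Γ = (218 − 50)/(218 + 50) = 0.627
|Γ|² = 0.393
P_refl = |Γ|²·P_inc = 58.9 mW, P_del = (1 − |Γ|²)·P_inc = 91.1 mW

P_reflected ≈ 58.9 mW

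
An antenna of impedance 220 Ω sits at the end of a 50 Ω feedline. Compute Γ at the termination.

Γ = (Z_L − Z_0)/(Z_L + Z_0) = (220 − 50)/(220 + 50) = 170/270

Γ = 0.63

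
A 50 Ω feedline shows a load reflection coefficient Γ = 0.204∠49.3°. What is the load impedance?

Z_L = Z_0·(1 + Γ)/(1 − Γ) = 50·(1.13 + j0.155)/(0.867 − j0.155)

Z_L ≈ 61.8 + j19.9 Ω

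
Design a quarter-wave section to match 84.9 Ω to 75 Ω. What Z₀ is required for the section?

Z_qwt ≈ 79.8 Ω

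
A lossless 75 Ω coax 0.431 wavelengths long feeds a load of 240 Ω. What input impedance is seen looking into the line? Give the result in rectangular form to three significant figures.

Z_in ≈ 91.2 + j100 Ω

βl = 2π × 0.431 = 155°
tan(βl) = tan(155°) = -0.463
Z_in = Z_0·(Z_L + jZ_0·tanβl)/(Z_0 + jZ_L·tanβl)
     = 75·(240 − j34.7)/(75 − j111)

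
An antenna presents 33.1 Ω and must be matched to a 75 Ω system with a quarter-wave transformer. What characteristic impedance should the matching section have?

Z_qwt = √(Z_0·R_L) = √(75 × 33.1) = √2482

Z_qwt ≈ 49.8 Ω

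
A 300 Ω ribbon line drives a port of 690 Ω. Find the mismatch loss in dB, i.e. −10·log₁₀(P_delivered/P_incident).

Γ = (690 − 300)/(690 + 300) = 0.394
|Γ|² = 0.155, so P_del/P_inc = 1 − |Γ|² = 0.845
ML = −10·log₁₀(1 − |Γ|²)

mismatch loss ≈ 0.732 dB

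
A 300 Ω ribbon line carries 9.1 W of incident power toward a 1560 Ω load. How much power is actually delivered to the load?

P_delivered ≈ 4.92 W

Γ = (1560 − 300)/(1560 + 300) = 0.677
|Γ|² = 0.459
P_refl = |Γ|²·P_inc = 4.18 W, P_del = (1 − |Γ|²)·P_inc = 4.92 W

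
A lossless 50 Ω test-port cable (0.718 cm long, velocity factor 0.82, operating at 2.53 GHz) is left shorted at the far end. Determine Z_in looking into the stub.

λ = v/f = 0.82·c / 2.53 GHz = 0.0972 m
βl = 2π·l/λ = 2π × 0.0738 = 26.6°
tan(βl) = 0.5
For a shorted stub, Z_in = jZ_0·tan(βl)

Z_in ≈ +j25 Ω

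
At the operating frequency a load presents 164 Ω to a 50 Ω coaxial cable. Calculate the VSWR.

Γ = (164 − 50)/(164 + 50) = 0.533
VSWR = (1 + 0.533)/(1 − 0.533)

VSWR ≈ 3.28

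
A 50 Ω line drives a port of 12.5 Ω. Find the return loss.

RL ≈ 4.44 dB

Γ = (12.5 − 50)/(12.5 + 50) = -0.6
RL = −20·log₁₀|Γ| = −20·log₁₀(0.6)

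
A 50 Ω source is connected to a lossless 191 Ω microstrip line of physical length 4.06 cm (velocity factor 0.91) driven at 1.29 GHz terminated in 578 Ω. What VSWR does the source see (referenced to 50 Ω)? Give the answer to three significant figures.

VSWR ≈ 2.94

λ = v/f = 0.91·c / 1.29 GHz = 0.212 m
βl = 2π·l/λ = 2π × 0.192 = 69.1°
tan(βl) = 2.61
Z_in = Z_0·(Z_L + jZ_0·tanβl)/(Z_0 + jZ_L·tanβl) = 71.2 − j64.1 Ω
Γ_s = (Z_in − Z_s)/(Z_in + Z_s) = (21.2 − j64.1)/(121 − j64.1), |Γ_s| = 0.492
VSWR = (1 + |Γ_s|)/(1 − |Γ_s|)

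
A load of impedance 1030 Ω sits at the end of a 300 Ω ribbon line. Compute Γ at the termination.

Γ = 0.549

Γ = (Z_L − Z_0)/(Z_L + Z_0) = (1030 − 300)/(1030 + 300) = 730/1330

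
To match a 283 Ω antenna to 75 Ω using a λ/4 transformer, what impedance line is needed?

Z_qwt = √(Z_0·R_L) = √(75 × 283) = √21220

Z_qwt ≈ 146 Ω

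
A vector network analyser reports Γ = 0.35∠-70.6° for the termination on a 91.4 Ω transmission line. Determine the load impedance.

Z_L = Z_0·(1 + Γ)/(1 − Γ) = 91.4·(1.12 − j0.33)/(0.884 + j0.33)

Z_L ≈ 90.1 − j67.8 Ω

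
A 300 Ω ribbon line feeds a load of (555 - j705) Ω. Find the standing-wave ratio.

Γ = (Z_L − Z_0)/(Z_L + Z_0) = (255 − j705)/(855 − j705)
|Γ| = 750/1110 = 0.677
VSWR = (1 + |Γ|)/(1 − |Γ|) = 1.68/0.323

VSWR ≈ 5.18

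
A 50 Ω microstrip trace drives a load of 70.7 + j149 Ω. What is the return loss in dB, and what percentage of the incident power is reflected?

RL ≈ 2.11 dB; 61.5% of incident power reflected

Γ = (20.7 + j149)/(120.7 + j149), |Γ| = 0.785
RL = −20·log₁₀(0.785) = 2.11 dB
P_refl/P_inc = |Γ|² = 0.615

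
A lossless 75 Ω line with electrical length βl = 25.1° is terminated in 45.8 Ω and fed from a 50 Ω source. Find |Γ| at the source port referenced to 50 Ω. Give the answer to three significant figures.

|Γ| ≈ 0.197

tan(βl) = 0.468
Z_in = Z_0·(Z_L + jZ_0·tanβl)/(Z_0 + jZ_L·tanβl) = 51.6 + j20.4 Ω
Γ_s = (Z_in − Z_s)/(Z_in + Z_s) = (1.63 + j20.4)/(102 + j20.4), |Γ_s| = 0.197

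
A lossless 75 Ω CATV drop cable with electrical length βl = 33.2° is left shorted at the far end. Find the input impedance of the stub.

Z_in ≈ +j49.1 Ω

tan(βl) = 0.654
For a shorted stub, Z_in = jZ_0·tan(βl)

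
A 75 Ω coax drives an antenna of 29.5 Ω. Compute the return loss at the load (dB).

RL ≈ 7.22 dB

Γ = (29.5 − 75)/(29.5 + 75) = -0.435
RL = −20·log₁₀|Γ| = −20·log₁₀(0.435)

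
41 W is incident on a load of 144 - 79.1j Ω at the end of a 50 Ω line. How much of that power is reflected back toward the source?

P_reflected ≈ 14.1 W

|Γ| = |(94 − j79.1)/(194 − j79.1)| = 0.586
|Γ|² = 0.344
P_refl = |Γ|²·P_inc = 14.1 W, P_del = (1 − |Γ|²)·P_inc = 26.9 W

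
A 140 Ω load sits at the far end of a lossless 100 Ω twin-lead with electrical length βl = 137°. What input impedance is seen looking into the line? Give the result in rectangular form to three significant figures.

Z_in ≈ 96.8 + j33.1 Ω

tan(βl) = tan(137°) = -0.933
Z_in = Z_0·(Z_L + jZ_0·tanβl)/(Z_0 + jZ_L·tanβl)
     = 100·(140 − j93.3)/(100 − j131)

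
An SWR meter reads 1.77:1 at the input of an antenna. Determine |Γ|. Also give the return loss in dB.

|Γ| = (S − 1)/(S + 1) = (1.77 − 1)/(1.77 + 1) = 0.77/2.77
RL = −20·log₁₀|Γ| = −20·log₁₀(0.278)

|Γ| ≈ 0.278; return loss ≈ 11.1 dB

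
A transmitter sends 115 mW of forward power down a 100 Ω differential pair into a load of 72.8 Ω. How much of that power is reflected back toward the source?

Γ = (72.8 − 100)/(72.8 + 100) = -0.157
|Γ|² = 0.0248
P_refl = |Γ|²·P_inc = 2.85 mW, P_del = (1 − |Γ|²)·P_inc = 112 mW

P_reflected ≈ 2.85 mW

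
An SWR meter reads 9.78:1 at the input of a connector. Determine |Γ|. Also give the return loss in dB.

|Γ| = (S − 1)/(S + 1) = (9.78 − 1)/(9.78 + 1) = 8.78/10.8
RL = −20·log₁₀|Γ| = −20·log₁₀(0.814)

|Γ| ≈ 0.814; return loss ≈ 1.78 dB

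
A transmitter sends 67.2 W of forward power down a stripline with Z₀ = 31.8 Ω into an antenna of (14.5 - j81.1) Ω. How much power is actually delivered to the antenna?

P_delivered ≈ 14.2 W

|Γ| = |(-17.3 − j81.1)/(46.3 − j81.1)| = 0.888
|Γ|² = 0.789
P_refl = |Γ|²·P_inc = 53 W, P_del = (1 − |Γ|²)·P_inc = 14.2 W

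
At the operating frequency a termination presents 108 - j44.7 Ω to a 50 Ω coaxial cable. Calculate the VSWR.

VSWR ≈ 2.61

Γ = (Z_L − Z_0)/(Z_L + Z_0) = (58 − j44.7)/(158 − j44.7)
|Γ| = 73.2/164 = 0.446
VSWR = (1 + |Γ|)/(1 − |Γ|) = 1.45/0.554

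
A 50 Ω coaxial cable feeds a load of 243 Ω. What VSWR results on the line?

For a purely resistive load, VSWR = R_L/Z_0 or Z_0/R_L (whichever > 1) = 243/50

VSWR ≈ 4.86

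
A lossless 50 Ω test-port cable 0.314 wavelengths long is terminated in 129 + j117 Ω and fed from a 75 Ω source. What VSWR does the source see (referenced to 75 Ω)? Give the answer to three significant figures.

VSWR ≈ 7.17

βl = 2π × 0.314 = 113°
tan(βl) = -2.35
Z_in = Z_0·(Z_L + jZ_0·tanβl)/(Z_0 + jZ_L·tanβl) = 10.7 + j9.85 Ω
Γ_s = (Z_in − Z_s)/(Z_in + Z_s) = (-64.3 + j9.85)/(85.7 + j9.85), |Γ_s| = 0.755
VSWR = (1 + |Γ_s|)/(1 − |Γ_s|)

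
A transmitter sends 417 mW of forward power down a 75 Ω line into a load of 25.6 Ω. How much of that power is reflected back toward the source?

Γ = (25.6 − 75)/(25.6 + 75) = -0.491
|Γ|² = 0.241
P_refl = |Γ|²·P_inc = 101 mW, P_del = (1 − |Γ|²)·P_inc = 316 mW

P_reflected ≈ 101 mW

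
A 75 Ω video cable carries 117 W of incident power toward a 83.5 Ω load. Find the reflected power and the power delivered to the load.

P_reflected ≈ 0.336 W; P_delivered ≈ 117 W

Γ = (83.5 − 75)/(83.5 + 75) = 0.0536
|Γ|² = 0.00288
P_refl = |Γ|²·P_inc = 0.336 W, P_del = (1 − |Γ|²)·P_inc = 117 W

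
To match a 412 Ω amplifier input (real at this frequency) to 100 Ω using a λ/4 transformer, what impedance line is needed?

Z_qwt = √(Z_0·R_L) = √(100 × 412) = √41200

Z_qwt ≈ 203 Ω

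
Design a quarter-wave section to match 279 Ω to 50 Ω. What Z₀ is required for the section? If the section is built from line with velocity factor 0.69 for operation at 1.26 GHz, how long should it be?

Z_qwt = √(Z_0·R_L) = √(50 × 279) = √13950
λ = 0.69·c/f = 0.164 m, so l = λ/4 = 0.0411 m

Z_qwt ≈ 118 Ω; length ≈ 4.11 cm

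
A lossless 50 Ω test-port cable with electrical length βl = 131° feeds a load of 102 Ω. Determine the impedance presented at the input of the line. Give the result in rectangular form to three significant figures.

tan(βl) = tan(131°) = -1.15
Z_in = Z_0·(Z_L + jZ_0·tanβl)/(Z_0 + jZ_L·tanβl)
     = 50·(102 − j57.5)/(50 − j117)

Z_in ≈ 36.4 + j27.9 Ω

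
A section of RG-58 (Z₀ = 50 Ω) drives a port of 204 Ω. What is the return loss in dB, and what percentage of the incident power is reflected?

RL ≈ 4.35 dB; 36.8% of incident power reflected

Γ = (204 − 50)/(204 + 50) = 0.606
RL = −20·log₁₀(0.606) = 4.35 dB
P_refl/P_inc = |Γ|² = 0.368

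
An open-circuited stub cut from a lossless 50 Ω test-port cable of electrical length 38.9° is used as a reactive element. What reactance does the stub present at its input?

X_in ≈ -62 Ω (capacitive)

tan(βl) = 0.807
For an open-circuited stub, Z_in = −jZ_0·cot(βl) = −jZ_0/tan(βl)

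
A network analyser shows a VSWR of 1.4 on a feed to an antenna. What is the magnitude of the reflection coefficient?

|Γ| ≈ 0.167

|Γ| = (S − 1)/(S + 1) = (1.4 − 1)/(1.4 + 1) = 0.4/2.4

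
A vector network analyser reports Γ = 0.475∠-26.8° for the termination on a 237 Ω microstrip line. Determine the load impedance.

Z_L ≈ 486 − j269 Ω

Z_L = Z_0·(1 + Γ)/(1 − Γ) = 237·(1.42 − j0.214)/(0.576 + j0.214)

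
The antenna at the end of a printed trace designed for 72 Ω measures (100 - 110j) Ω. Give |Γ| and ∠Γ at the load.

Γ ≈ 0.556 ∠ -43.1°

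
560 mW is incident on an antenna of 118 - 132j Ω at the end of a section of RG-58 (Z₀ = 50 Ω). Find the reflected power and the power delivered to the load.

P_reflected ≈ 270 mW; P_delivered ≈ 290 mW

|Γ| = |(68 − j132)/(168 − j132)| = 0.695
|Γ|² = 0.483
P_refl = |Γ|²·P_inc = 270 mW, P_del = (1 − |Γ|²)·P_inc = 290 mW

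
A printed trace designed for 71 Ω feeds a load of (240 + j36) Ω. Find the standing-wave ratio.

Γ = (Z_L − Z_0)/(Z_L + Z_0) = (169 + j36)/(311 + j36)
|Γ| = 173/313 = 0.552
VSWR = (1 + |Γ|)/(1 − |Γ|) = 1.55/0.448

VSWR ≈ 3.46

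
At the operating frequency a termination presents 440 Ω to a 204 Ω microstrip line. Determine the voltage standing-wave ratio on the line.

For a purely resistive load, VSWR = R_L/Z_0 or Z_0/R_L (whichever > 1) = 440/204

VSWR ≈ 2.16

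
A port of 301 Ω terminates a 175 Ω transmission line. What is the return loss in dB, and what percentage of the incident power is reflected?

RL ≈ 11.5 dB; 7.01% of incident power reflected

Γ = (301 − 175)/(301 + 175) = 0.265
RL = −20·log₁₀(0.265) = 11.5 dB
P_refl/P_inc = |Γ|² = 0.0701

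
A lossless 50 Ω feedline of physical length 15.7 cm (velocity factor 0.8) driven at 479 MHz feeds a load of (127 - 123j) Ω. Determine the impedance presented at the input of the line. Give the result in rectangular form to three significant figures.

Z_in ≈ 14.1 + j32.3 Ω

λ = v/f = 0.8·c / 479 MHz = 0.501 m
βl = 2π·l/λ = 2π × 0.313 = 113°
tan(βl) = tan(113°) = -2.38
Z_in = Z_0·(Z_L + jZ_0·tanβl)/(Z_0 + jZ_L·tanβl)
     = 50·(127 − j242)/(-243 − j302)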